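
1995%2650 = 1995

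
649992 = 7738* 84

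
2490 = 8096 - 5606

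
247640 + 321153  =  568793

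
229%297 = 229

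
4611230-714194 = 3897036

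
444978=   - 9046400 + 9491378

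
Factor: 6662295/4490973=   5^1 * 19^( - 1)  *23^1* 41^1 * 157^1*26263^( - 1) = 740255/498997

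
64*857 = 54848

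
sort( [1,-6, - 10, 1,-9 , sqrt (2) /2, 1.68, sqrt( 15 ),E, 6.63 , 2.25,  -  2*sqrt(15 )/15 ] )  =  [  -  10,-9,-6,-2*sqrt(15 ) /15, sqrt( 2)/2,1,1,  1.68,2.25,E,sqrt(15 ),6.63 ] 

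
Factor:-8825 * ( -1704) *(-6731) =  - 2^3*3^1*5^2*53^1*71^1*127^1*353^1 = -  101219431800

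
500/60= 25/3=8.33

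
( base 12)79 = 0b1011101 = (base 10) 93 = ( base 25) 3i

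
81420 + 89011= 170431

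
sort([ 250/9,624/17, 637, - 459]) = [  -  459,250/9, 624/17,637]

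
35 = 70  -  35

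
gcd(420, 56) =28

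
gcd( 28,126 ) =14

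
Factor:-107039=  - 29^1*3691^1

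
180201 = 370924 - 190723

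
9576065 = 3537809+6038256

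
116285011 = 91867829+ 24417182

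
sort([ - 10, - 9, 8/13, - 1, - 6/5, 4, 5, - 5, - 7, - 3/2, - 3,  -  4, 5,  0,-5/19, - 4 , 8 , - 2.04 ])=[ - 10,- 9, - 7, - 5, - 4, - 4,-3,-2.04, - 3/2, - 6/5, - 1, - 5/19, 0, 8/13,4, 5,5, 8]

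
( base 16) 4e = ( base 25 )33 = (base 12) 66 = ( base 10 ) 78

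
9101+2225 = 11326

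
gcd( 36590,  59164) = 2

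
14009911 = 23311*601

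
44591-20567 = 24024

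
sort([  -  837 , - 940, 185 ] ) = [ -940,  -  837 , 185]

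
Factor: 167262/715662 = 61/261= 3^(-2)*29^( - 1)*61^1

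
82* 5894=483308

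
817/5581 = 817/5581  =  0.15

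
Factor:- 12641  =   - 12641^1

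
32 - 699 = -667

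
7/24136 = 1/3448 = 0.00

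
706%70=6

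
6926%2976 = 974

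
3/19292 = 3/19292 = 0.00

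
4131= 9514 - 5383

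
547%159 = 70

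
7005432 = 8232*851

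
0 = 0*130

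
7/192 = 7/192 = 0.04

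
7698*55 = 423390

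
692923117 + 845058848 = 1537981965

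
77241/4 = 77241/4 = 19310.25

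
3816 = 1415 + 2401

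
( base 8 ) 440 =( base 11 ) 242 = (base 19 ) F3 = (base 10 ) 288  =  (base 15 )143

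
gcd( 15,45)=15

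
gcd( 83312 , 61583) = 1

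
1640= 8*205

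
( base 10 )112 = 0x70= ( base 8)160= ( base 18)64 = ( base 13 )88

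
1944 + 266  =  2210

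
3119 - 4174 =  - 1055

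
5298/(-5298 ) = - 1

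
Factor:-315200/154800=  -  2^2*3^(-2 )*43^(-1 )*197^1 = -  788/387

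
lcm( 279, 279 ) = 279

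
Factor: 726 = 2^1*3^1*11^2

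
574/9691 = 574/9691 = 0.06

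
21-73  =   - 52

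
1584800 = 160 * 9905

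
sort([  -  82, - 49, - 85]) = [ - 85, - 82, - 49] 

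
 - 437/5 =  - 437/5 =- 87.40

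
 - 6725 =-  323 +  - 6402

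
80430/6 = 13405 = 13405.00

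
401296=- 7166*(-56 )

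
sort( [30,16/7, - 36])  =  [ - 36,  16/7,30]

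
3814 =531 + 3283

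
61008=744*82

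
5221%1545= 586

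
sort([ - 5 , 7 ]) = [ - 5 , 7] 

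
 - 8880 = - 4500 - 4380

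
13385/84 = 159+29/84 = 159.35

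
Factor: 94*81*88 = 2^4 * 3^4*11^1*47^1 = 670032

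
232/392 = 29/49 = 0.59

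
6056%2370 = 1316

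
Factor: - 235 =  - 5^1*47^1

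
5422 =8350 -2928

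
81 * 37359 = 3026079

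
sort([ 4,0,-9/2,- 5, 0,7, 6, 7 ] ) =[ - 5, - 9/2, 0, 0,4, 6, 7,  7] 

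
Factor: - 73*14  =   - 2^1 *7^1*73^1 = - 1022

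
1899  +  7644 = 9543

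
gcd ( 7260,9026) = 2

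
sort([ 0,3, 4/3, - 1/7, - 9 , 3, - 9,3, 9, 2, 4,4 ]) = [ - 9, - 9, - 1/7, 0, 4/3,2, 3,3 , 3, 4, 4,9]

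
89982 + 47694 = 137676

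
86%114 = 86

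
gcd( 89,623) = 89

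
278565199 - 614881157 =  - 336315958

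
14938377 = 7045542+7892835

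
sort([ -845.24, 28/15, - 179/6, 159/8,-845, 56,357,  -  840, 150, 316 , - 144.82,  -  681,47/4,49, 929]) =[ - 845.24,  -  845, - 840, - 681,-144.82,-179/6, 28/15, 47/4, 159/8, 49, 56, 150,316, 357,929]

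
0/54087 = 0 = 0.00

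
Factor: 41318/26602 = 73/47 = 47^(- 1) * 73^1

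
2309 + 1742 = 4051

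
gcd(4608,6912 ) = 2304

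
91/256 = 91/256 = 0.36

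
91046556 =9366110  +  81680446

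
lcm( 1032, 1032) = 1032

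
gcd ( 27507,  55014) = 27507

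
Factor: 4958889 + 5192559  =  2^3*3^1*17^1 * 139^1 * 179^1 = 10151448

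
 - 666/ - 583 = 666/583 = 1.14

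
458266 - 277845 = 180421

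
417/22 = 18 + 21/22 = 18.95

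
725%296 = 133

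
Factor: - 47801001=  -3^1 *1201^1 * 13267^1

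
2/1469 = 2/1469 = 0.00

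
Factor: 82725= 3^1*5^2*1103^1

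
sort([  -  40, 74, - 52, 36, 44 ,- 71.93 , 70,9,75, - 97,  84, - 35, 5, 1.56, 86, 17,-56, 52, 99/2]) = [ - 97, -71.93, - 56, - 52,- 40, - 35, 1.56, 5, 9,17, 36 , 44, 99/2, 52,70,74, 75, 84, 86 ]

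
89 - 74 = 15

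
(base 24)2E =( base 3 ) 2022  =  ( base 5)222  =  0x3E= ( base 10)62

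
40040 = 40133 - 93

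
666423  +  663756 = 1330179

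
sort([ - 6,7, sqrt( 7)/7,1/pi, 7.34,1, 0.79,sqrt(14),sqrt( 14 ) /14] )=[ - 6 , sqrt( 14) /14, 1/pi,sqrt( 7)/7,0.79, 1, sqrt( 14), 7, 7.34 ] 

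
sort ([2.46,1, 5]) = [ 1, 2.46,5]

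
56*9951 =557256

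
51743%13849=10196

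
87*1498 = 130326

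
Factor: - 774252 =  - 2^2*3^3*67^1*107^1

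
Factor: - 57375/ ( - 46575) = 85/69 =3^ ( - 1 ) * 5^1*17^1*23^(  -  1 ) 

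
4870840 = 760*6409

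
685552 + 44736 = 730288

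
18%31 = 18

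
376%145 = 86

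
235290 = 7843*30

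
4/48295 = 4/48295 = 0.00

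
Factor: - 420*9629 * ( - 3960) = 2^5* 3^3*5^2*7^1* 11^1 * 9629^1 = 16014952800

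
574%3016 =574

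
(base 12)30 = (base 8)44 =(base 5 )121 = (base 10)36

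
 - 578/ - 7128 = 289/3564 = 0.08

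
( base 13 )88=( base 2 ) 1110000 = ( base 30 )3M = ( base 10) 112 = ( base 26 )48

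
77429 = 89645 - 12216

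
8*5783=46264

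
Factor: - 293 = -293^1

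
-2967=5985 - 8952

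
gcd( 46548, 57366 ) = 18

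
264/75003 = 88/25001 = 0.00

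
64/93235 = 64/93235 = 0.00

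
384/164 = 96/41=2.34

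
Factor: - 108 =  - 2^2*3^3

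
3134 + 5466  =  8600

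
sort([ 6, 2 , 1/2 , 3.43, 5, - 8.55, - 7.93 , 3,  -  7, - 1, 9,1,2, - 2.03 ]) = [-8.55, - 7.93, - 7, - 2.03, - 1,1/2,  1, 2, 2, 3, 3.43, 5,6, 9 ]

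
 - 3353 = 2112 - 5465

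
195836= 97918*2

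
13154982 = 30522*431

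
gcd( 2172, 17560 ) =4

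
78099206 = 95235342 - 17136136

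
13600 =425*32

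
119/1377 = 7/81 = 0.09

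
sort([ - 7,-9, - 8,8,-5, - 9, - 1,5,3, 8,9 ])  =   [ - 9,  -  9, - 8 , - 7, - 5, - 1,  3,  5, 8, 8,9 ]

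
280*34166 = 9566480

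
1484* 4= 5936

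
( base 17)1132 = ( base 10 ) 5255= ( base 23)9lb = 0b1010010000111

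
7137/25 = 285 + 12/25  =  285.48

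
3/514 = 3/514 = 0.01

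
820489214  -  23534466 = 796954748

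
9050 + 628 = 9678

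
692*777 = 537684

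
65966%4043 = 1278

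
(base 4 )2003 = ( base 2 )10000011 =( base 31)47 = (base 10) 131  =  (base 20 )6B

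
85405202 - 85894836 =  - 489634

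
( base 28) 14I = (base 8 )1622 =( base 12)642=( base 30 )10E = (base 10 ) 914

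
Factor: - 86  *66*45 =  - 2^2 * 3^3* 5^1 * 11^1*43^1 = -255420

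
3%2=1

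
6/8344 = 3/4172 = 0.00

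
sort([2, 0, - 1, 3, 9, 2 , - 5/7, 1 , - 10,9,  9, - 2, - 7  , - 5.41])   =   [ - 10,-7, - 5.41, - 2, - 1, - 5/7, 0, 1, 2, 2, 3, 9, 9, 9]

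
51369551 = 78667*653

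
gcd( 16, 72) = 8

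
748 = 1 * 748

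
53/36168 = 53/36168 = 0.00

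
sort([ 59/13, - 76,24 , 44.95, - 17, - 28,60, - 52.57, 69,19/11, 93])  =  [ - 76, - 52.57, - 28, - 17,19/11,59/13, 24, 44.95,60,  69 , 93]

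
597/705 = 199/235 = 0.85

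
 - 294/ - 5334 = 7/127 = 0.06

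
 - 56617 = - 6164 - 50453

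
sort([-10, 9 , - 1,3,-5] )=[ - 10,-5,-1,3,9]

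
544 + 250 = 794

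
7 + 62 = 69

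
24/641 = 24/641   =  0.04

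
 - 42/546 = - 1 + 12/13 = - 0.08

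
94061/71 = 1324 + 57/71 = 1324.80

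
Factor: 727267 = 727267^1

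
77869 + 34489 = 112358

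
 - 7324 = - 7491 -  - 167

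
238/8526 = 17/609 = 0.03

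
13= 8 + 5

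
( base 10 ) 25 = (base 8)31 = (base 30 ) p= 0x19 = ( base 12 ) 21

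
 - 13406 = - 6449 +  - 6957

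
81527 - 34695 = 46832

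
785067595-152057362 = 633010233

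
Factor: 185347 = 73^1 *2539^1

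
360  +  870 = 1230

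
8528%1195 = 163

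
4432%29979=4432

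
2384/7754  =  1192/3877 = 0.31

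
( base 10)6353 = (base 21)E8B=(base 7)24344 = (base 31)6IT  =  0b1100011010001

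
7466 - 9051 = -1585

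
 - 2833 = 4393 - 7226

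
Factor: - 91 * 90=  -  8190 =- 2^1*3^2*5^1*7^1 * 13^1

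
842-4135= - 3293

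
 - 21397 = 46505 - 67902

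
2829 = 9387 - 6558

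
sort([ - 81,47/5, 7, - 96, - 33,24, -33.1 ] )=[ - 96, - 81, - 33.1, - 33,7, 47/5,24]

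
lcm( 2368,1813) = 116032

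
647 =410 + 237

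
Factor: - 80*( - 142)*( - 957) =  - 10871520 = - 2^5*3^1*5^1*11^1*29^1*71^1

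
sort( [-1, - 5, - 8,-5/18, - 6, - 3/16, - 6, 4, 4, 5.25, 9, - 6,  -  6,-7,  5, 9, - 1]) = [ - 8, - 7, - 6, - 6 , - 6, - 6,-5,-1,  -  1,-5/18, - 3/16 , 4, 4, 5, 5.25, 9, 9] 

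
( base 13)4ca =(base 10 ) 842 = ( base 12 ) 5A2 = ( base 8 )1512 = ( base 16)34a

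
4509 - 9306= - 4797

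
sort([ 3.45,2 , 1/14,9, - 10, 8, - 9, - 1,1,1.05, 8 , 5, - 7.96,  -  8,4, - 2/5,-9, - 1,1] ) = [  -  10, -9, -9, - 8, - 7.96, - 1,-1, - 2/5,1/14, 1,1,1.05,2,3.45 , 4, 5,8,8, 9]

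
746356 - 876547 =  - 130191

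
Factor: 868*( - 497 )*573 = - 2^2*3^1 * 7^2*31^1*71^1*191^1 = - 247189908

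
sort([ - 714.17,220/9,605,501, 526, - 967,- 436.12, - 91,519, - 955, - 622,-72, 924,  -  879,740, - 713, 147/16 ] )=[ - 967, - 955,  -  879 ,-714.17,-713, - 622 , - 436.12,- 91,-72,147/16, 220/9, 501,519, 526,605,740, 924]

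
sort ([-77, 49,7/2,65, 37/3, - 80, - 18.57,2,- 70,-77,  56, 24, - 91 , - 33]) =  [-91,-80, -77, - 77, - 70,-33, - 18.57,2, 7/2,  37/3,24,49,56,65 ] 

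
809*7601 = 6149209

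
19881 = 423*47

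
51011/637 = 51011/637 = 80.08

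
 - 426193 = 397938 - 824131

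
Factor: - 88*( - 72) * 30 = 190080 = 2^7*3^3*5^1*11^1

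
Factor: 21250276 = 2^2 *2099^1*2531^1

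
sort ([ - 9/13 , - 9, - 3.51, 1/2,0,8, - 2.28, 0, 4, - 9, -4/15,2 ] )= [ - 9,-9, - 3.51, - 2.28, -9/13, - 4/15,  0 , 0,1/2, 2, 4,8 ]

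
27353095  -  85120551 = - 57767456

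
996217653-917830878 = 78386775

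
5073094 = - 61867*(-82 ) 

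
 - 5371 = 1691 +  - 7062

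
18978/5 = 3795  +  3/5 = 3795.60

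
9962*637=6345794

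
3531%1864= 1667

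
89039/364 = 89039/364 = 244.61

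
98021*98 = 9606058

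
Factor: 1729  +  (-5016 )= - 19^1*  173^1 = -  3287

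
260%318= 260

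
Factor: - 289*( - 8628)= 2493492= 2^2*3^1*17^2*719^1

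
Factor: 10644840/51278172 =2^1*3^1 * 5^1*11^( - 1)*29569^1*388471^( - 1 ) = 887070/4273181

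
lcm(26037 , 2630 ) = 260370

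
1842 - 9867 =  -  8025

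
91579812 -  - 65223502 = 156803314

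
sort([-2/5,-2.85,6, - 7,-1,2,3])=[ - 7, - 2.85, - 1, - 2/5, 2 , 3,6]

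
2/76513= 2/76513=0.00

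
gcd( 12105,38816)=1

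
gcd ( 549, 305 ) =61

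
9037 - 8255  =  782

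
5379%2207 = 965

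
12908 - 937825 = -924917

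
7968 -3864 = 4104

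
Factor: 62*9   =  2^1*3^2*31^1= 558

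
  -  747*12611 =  - 9420417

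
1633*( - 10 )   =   - 16330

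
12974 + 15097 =28071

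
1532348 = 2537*604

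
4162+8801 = 12963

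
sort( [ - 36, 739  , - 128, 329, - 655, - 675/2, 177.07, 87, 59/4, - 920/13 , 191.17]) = [ -655, - 675/2, - 128, - 920/13, - 36,59/4 , 87,177.07 , 191.17,329 , 739 ] 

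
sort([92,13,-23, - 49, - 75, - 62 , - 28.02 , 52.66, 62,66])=[ - 75 , - 62, - 49, - 28.02, - 23 , 13,52.66,62, 66 , 92 ]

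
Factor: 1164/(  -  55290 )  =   - 2^1*5^( - 1)*19^( -1)=- 2/95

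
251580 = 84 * 2995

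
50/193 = 50/193 = 0.26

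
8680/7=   1240 = 1240.00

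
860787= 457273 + 403514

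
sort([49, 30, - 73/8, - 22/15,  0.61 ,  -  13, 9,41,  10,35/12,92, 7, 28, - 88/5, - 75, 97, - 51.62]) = [  -  75 , - 51.62, - 88/5,-13, - 73/8, - 22/15, 0.61 , 35/12, 7, 9, 10, 28,30, 41, 49,92,97] 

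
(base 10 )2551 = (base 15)b51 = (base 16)9F7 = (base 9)3444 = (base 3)10111111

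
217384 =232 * 937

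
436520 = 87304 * 5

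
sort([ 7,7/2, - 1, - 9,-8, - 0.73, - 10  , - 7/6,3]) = [ - 10, - 9, - 8, -7/6 , - 1,-0.73,3,7/2,7] 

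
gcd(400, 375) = 25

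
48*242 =11616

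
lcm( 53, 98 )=5194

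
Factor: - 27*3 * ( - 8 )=2^3*3^4 =648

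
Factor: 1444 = 2^2 *19^2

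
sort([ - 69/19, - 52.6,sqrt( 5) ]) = [ - 52.6, - 69/19,sqrt(5) ] 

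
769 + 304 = 1073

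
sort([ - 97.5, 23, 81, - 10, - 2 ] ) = [ - 97.5, -10, - 2, 23, 81] 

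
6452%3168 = 116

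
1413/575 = 2+263/575= 2.46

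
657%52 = 33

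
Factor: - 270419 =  - 17^1*15907^1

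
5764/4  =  1441 = 1441.00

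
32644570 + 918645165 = 951289735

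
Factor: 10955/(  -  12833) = - 5^1*7^1*41^ (  -  1 ) = -35/41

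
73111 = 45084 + 28027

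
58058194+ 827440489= 885498683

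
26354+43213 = 69567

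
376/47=8=8.00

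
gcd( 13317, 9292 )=23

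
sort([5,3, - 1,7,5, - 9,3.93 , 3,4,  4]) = [-9 , -1,3 , 3,3.93,4, 4,5 , 5,  7]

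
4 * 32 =128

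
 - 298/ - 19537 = 298/19537 = 0.02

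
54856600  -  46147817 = 8708783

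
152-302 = -150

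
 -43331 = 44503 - 87834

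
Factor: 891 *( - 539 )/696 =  - 160083/232 = - 2^(-3 )*3^3*7^2*11^2*29^(-1)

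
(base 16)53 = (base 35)2D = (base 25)38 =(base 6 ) 215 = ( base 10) 83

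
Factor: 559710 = 2^1*3^4*5^1*691^1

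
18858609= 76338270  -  57479661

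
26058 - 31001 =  - 4943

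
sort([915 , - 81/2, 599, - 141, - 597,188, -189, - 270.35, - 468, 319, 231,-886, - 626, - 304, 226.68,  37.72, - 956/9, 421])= [ - 886, - 626,- 597, - 468, - 304, - 270.35,  -  189, - 141, - 956/9,-81/2, 37.72, 188, 226.68,231,319, 421, 599, 915 ]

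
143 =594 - 451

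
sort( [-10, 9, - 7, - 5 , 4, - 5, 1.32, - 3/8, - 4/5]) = [ - 10, - 7, - 5, - 5,-4/5, - 3/8, 1.32,4,9 ]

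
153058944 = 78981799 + 74077145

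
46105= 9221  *5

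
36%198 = 36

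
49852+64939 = 114791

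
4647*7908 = 36748476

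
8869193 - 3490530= 5378663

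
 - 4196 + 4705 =509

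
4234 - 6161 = -1927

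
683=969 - 286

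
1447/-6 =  - 242 + 5/6 = - 241.17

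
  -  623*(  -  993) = 618639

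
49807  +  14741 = 64548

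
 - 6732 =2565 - 9297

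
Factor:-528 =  - 2^4*3^1*11^1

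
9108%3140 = 2828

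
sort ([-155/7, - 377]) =[  -  377, - 155/7] 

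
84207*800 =67365600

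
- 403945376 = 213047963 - 616993339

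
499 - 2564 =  - 2065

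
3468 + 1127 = 4595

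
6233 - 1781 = 4452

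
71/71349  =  71/71349 = 0.00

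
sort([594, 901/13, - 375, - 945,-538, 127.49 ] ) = [ - 945,-538, - 375,901/13,  127.49,594 ]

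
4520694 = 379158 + 4141536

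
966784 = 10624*91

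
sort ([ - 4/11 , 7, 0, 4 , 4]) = [ - 4/11 , 0, 4, 4, 7 ] 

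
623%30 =23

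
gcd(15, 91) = 1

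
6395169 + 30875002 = 37270171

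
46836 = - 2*( - 23418 ) 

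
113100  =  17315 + 95785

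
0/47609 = 0 = 0.00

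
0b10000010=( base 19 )6g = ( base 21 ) 64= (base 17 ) 7B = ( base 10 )130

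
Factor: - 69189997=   -  71^1*974507^1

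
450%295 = 155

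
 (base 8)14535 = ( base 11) 4973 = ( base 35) 5AI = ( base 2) 1100101011101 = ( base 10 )6493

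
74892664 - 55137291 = 19755373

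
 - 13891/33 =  - 421 + 2/33 = - 420.94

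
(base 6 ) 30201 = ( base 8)7571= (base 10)3961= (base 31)43o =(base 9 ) 5381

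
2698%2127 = 571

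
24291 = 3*8097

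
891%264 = 99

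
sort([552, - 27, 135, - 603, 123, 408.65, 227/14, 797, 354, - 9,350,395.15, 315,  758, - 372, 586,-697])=[ - 697,-603, - 372,-27 , - 9, 227/14,123,  135,315, 350, 354, 395.15,408.65,552,  586,758, 797]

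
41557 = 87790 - 46233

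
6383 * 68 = 434044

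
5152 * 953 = 4909856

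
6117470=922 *6635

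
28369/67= 28369/67 = 423.42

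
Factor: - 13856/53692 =-2^3*31^( - 1) =-8/31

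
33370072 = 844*39538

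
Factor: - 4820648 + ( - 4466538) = - 2^1*4643593^1 = - 9287186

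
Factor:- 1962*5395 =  - 10584990 = -2^1*3^2*5^1*13^1*83^1 * 109^1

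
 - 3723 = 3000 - 6723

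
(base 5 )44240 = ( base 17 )aaa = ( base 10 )3070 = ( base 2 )101111111110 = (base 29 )3ip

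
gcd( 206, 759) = 1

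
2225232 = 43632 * 51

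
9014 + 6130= 15144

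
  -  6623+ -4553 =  - 11176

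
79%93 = 79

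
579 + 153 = 732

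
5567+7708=13275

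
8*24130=193040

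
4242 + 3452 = 7694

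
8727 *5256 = 45869112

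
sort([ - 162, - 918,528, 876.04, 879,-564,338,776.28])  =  [- 918, - 564, - 162, 338, 528, 776.28, 876.04, 879 ] 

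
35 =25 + 10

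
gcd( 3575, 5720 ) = 715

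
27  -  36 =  - 9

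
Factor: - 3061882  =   - 2^1*79^1*19379^1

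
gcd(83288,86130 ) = 58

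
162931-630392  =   - 467461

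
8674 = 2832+5842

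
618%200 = 18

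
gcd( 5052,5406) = 6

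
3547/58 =3547/58 = 61.16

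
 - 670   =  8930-9600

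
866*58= 50228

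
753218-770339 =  - 17121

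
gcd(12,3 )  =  3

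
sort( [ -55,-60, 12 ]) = [ - 60, - 55, 12] 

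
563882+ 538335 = 1102217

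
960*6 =5760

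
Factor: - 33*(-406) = 13398 = 2^1*3^1*7^1 * 11^1*29^1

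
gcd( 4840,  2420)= 2420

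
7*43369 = 303583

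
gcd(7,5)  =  1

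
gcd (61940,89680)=380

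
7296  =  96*76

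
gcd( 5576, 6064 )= 8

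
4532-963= 3569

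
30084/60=2507/5=501.40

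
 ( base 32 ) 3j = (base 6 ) 311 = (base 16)73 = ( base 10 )115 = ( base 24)4J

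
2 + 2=4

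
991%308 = 67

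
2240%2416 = 2240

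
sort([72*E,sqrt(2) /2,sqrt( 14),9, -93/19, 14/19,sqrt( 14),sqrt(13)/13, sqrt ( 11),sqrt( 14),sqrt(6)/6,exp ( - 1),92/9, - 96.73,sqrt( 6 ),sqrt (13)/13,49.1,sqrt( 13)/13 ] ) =[ - 96.73, - 93/19 , sqrt(13 )/13,sqrt(13) /13,sqrt( 13)/13, exp ( - 1 ),sqrt( 6 )/6,  sqrt(2)/2, 14/19,  sqrt(6 ), sqrt( 11), sqrt(14),sqrt(14), sqrt( 14), 9, 92/9,49.1,  72*E] 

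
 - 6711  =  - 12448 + 5737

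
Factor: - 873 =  - 3^2*97^1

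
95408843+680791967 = 776200810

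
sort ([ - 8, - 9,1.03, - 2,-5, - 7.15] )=[ - 9,-8, - 7.15, - 5, - 2,1.03 ]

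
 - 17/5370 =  - 1 + 5353/5370 =-  0.00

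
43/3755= 43/3755 = 0.01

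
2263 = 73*31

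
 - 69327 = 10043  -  79370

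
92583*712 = 65919096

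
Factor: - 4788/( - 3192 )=3/2=2^ ( - 1 ) *3^1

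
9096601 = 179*50819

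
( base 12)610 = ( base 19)282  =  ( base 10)876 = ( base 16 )36c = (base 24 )1cc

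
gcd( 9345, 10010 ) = 35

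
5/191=5/191 = 0.03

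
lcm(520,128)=8320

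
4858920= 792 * 6135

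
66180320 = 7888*8390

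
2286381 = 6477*353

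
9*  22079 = 198711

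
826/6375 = 826/6375 = 0.13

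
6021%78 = 15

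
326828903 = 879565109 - 552736206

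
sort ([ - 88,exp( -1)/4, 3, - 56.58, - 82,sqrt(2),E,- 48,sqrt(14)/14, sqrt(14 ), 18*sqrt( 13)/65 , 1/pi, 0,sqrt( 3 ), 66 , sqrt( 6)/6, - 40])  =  [ -88, - 82,- 56.58,- 48, - 40,0 , exp( -1)/4,sqrt( 14)/14, 1/pi,sqrt(6 )/6,18 * sqrt( 13)/65, sqrt( 2),sqrt(3),  E, 3, sqrt( 14), 66]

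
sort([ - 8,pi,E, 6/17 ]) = [-8, 6/17, E,pi]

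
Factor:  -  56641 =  - 13^1*4357^1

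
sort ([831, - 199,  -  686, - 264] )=[ - 686, - 264,  -  199,831]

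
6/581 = 6/581 = 0.01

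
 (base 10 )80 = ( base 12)68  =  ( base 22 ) 3E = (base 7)143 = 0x50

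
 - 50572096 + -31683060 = - 82255156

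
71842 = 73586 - 1744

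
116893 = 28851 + 88042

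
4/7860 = 1/1965 = 0.00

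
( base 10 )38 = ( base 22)1G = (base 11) 35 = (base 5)123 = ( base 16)26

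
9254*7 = 64778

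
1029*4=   4116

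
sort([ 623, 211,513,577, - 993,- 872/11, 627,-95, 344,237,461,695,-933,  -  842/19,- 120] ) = [-993,  -  933,-120 , - 95, - 872/11,  -  842/19,211,  237, 344,461, 513,577,623, 627,695]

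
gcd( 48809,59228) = 1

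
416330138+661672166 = 1078002304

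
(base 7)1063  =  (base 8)604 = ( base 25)FD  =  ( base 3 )112101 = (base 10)388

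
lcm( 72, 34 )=1224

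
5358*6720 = 36005760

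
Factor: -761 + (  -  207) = - 2^3* 11^2  =  - 968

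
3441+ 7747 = 11188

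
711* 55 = 39105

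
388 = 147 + 241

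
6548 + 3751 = 10299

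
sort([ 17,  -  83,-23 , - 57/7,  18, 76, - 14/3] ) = [ - 83, - 23, - 57/7, - 14/3,17,18,76]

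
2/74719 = 2/74719= 0.00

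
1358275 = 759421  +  598854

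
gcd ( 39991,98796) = 1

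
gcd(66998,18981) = 1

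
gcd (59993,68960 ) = 1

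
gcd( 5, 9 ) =1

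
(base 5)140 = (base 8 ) 55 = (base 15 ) 30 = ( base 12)39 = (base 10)45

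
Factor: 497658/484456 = 867/844= 2^( - 2 )*3^1*17^2 *211^( - 1)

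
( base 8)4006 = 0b100000000110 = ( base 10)2054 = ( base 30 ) 28E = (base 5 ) 31204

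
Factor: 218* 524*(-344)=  - 2^6*43^1*109^1*131^1  =  - 39295808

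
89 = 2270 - 2181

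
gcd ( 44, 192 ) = 4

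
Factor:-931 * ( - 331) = 308161  =  7^2 * 19^1*331^1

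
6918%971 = 121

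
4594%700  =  394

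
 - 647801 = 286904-934705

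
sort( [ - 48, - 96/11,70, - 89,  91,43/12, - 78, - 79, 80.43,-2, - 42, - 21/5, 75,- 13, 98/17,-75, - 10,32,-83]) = [ - 89, - 83, - 79, - 78,  -  75, - 48, - 42, - 13, - 10, - 96/11,-21/5, - 2,43/12, 98/17 , 32,70,75,80.43,91 ] 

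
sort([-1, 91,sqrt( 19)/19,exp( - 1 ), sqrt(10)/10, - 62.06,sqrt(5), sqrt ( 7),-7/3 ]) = [-62.06,-7/3, - 1,sqrt( 19)/19,sqrt(10)/10,exp( - 1), sqrt( 5),sqrt ( 7 ), 91 ] 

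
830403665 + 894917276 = 1725320941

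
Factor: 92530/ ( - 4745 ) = - 2^1*13^ ( - 1)*19^1*73^( - 1 )*487^1 =- 18506/949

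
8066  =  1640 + 6426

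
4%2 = 0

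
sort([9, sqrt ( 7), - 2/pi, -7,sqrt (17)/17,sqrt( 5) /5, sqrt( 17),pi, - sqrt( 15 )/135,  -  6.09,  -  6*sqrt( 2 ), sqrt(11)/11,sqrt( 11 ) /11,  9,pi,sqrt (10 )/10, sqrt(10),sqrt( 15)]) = [-6*sqrt(2),-7, - 6.09, - 2/pi, - sqrt( 15)/135,sqrt (17 )/17,sqrt (11)/11,sqrt( 11) /11  ,  sqrt (10)/10,sqrt(5) /5 , sqrt( 7), pi, pi,sqrt( 10),sqrt( 15 ),sqrt(17), 9 , 9]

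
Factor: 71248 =2^4 * 61^1 * 73^1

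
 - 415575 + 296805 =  - 118770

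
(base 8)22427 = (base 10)9495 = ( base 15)2c30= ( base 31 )9r9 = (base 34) 879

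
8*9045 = 72360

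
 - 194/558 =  -97/279  =  - 0.35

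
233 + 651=884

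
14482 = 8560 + 5922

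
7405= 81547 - 74142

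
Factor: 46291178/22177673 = 2^1*7^ ( -1 ) * 17^( - 1)*227^( - 1 )*367^1* 821^( - 1)*63067^1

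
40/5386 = 20/2693 = 0.01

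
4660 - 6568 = - 1908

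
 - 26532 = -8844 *3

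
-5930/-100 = 59 + 3/10 = 59.30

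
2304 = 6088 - 3784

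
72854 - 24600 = 48254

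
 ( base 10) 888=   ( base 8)1570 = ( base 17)314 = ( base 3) 1012220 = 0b1101111000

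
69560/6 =34780/3=11593.33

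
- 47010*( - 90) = 4230900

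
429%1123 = 429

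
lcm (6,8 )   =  24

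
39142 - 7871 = 31271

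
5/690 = 1/138 = 0.01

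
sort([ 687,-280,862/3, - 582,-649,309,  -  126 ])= [-649, - 582,-280, - 126, 862/3,309,687 ]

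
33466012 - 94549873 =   -  61083861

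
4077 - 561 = 3516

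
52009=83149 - 31140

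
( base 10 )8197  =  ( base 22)gkd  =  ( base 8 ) 20005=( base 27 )b6g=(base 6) 101541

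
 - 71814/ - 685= 104 + 574/685 =104.84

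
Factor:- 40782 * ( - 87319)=3561043458  =  2^1*3^1 *7^1*29^1*971^1*3011^1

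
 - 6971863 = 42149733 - 49121596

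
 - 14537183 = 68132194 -82669377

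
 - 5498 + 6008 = 510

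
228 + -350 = - 122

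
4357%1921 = 515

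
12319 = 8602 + 3717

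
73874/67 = 73874/67 = 1102.60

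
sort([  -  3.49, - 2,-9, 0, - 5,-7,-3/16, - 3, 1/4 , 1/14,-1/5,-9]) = [-9, - 9,-7, - 5,-3.49, - 3, - 2,-1/5,  -  3/16,0,1/14,1/4]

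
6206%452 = 330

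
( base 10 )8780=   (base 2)10001001001100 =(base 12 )50B8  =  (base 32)8IC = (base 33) 822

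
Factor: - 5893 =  - 71^1 * 83^1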